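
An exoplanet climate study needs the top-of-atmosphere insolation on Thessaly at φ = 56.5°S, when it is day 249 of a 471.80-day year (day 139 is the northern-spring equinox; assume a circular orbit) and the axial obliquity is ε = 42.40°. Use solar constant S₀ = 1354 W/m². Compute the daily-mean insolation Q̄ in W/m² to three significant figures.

Solar longitude: λ_s = 360° × (249 − 139)/471.80 = 83.934°.
sin δ = sin 42.40° × sin 83.934° = 0.67053, so δ = +42.108°.
cos H₀ = −tan(-56.5°) tan(+42.108°) = 1.3655 ≥ 1 ⇒ polar night, H₀ = 0 and Q̄ = 0.

Q̄ ≈ 0.00 W/m²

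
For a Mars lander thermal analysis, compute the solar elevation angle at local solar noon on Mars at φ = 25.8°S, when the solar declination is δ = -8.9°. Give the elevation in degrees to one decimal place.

At local noon the hour angle is zero, so the zenith angle equals |φ − δ| = |-25.8° − (-8.900°)| = 16.900°.
Elevation = 90° − 16.900° = 73.1°.

73.1°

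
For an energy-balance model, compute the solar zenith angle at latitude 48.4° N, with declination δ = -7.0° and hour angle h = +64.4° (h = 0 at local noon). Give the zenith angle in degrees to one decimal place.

cos θ_z = sin φ sin δ + cos φ cos δ cos h = -0.091134 + 0.284735 = 0.193601.
θ_z = arccos(0.193601) = 78.8°.

θ_z = 78.8°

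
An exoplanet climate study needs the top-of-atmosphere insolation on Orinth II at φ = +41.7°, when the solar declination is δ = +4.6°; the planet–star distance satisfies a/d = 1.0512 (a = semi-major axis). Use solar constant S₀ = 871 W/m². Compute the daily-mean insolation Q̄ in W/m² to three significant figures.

Q̄ ≈ 254 W/m²

cos H₀ = −tan(+41.7°) tan(+4.600°) = -0.0717, H₀ = 1.6425 rad.
Bracket: H₀ sin φ sin δ + cos φ cos δ sin H₀ = 1.6425×0.66523×0.08020 + 0.74664×0.99678×0.99743 = 0.087630 + 0.742323 = 0.829953.
Inverse-square distance factor (a/d)² = 1.0512² = 1.105021.
Q̄ = (S₀/π) × 1.105021 × [bracket] = (871/π) × 1.105021 × 0.829953 = 254.3 W/m².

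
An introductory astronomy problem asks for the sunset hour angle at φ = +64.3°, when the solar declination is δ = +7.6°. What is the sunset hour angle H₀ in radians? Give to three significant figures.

H₀ = 1.85 rad

cos H₀ = −tan φ · tan δ = −tan(+64.3°) × tan(+7.600°) = -0.2772, so H₀ = 1.8517 rad = 106.10°.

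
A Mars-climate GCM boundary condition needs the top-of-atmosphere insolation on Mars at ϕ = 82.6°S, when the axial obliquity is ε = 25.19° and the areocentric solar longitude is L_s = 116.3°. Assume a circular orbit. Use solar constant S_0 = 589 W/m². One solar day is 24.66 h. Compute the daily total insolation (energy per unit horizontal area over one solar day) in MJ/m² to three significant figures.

sin δ = sin 25.19° × sin 116.3° = 0.38156, so δ = +22.431°.
cos h₀ = −tan(-82.6°) tan(+22.431°) = 3.1783 ≥ 1 ⇒ polar night, h₀ = 0 and Q̄ = 0.
Daily total = Q̄ × 24.66 h × 3600 s/h = 0.00 MJ/m².

0.00 MJ/m²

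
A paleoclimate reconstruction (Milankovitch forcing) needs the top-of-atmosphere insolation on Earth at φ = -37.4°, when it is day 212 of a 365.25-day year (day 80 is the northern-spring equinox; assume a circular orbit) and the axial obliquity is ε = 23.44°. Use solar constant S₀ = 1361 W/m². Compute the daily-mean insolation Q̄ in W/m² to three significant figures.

Q̄ ≈ 212 W/m²

Solar longitude: λ_s = 360° × (212 − 80)/365.25 = 130.103°.
sin δ = sin 23.44° × sin 130.103° = 0.30427, so δ = +17.714°.
cos H₀ = −tan(-37.4°) tan(+17.714°) = 0.2442, H₀ = 1.3241 rad.
Bracket: H₀ sin φ sin δ + cos φ cos δ sin H₀ = 1.3241×-0.60738×0.30427 + 0.79441×0.95259×0.96972 = -0.244704 + 0.733833 = 0.489129.
Q̄ = (S₀/π) × [bracket] = (1361/π) × 0.489129 = 211.9 W/m².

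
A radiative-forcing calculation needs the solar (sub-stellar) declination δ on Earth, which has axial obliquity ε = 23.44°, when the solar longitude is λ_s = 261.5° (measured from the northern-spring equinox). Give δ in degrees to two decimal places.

sin δ = sin ε · sin λ_s = sin 23.44° × sin 261.5° = -0.393419.
δ = arcsin(-0.393419) = -23.17°.

δ = -23.17°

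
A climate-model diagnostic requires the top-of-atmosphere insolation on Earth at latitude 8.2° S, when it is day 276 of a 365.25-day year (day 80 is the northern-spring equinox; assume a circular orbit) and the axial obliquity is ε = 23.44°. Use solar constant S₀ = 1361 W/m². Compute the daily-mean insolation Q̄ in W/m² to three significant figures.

Q̄ ≈ 436 W/m²

Solar longitude: λ_s = 360° × (276 − 80)/365.25 = 193.183°.
sin δ = sin 23.44° × sin 193.183° = -0.09072, so δ = -5.205°.
cos H₀ = −tan(-8.2°) tan(-5.205°) = -0.0131, H₀ = 1.5839 rad.
Bracket: H₀ sin φ sin δ + cos φ cos δ sin H₀ = 1.5839×-0.14263×-0.09072 + 0.98978×0.99588×0.99991 = 0.020495 + 0.985613 = 1.006108.
Q̄ = (S₀/π) × [bracket] = (1361/π) × 1.006108 = 435.9 W/m².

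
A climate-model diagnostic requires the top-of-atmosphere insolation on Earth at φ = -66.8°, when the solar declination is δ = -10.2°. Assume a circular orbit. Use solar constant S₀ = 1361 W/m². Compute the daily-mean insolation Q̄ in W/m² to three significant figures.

cos H₀ = −tan(-66.8°) tan(-10.200°) = -0.4198, H₀ = 2.0040 rad.
Bracket: H₀ sin φ sin δ + cos φ cos δ sin H₀ = 2.0040×-0.91914×-0.17708 + 0.39394×0.98420×0.90761 = 0.326174 + 0.351895 = 0.678069.
Q̄ = (S₀/π) × [bracket] = (1361/π) × 0.678069 = 293.8 W/m².

Q̄ ≈ 294 W/m²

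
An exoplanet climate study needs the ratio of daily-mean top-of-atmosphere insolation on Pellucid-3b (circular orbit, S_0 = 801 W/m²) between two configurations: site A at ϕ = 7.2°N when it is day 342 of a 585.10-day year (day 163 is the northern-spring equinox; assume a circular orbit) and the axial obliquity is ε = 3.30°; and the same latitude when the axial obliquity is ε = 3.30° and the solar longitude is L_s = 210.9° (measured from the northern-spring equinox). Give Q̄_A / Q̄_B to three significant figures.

Q̄_A / Q̄_B ≈ 1.02

— Configuration A (ϕ=+7.2°):
Solar longitude: L_s = 360° × (342 − 163)/585.10 = 110.135°.
sin δ = sin 3.30° × sin 110.135° = 0.05405, so δ = +3.098°.
cos h₀ = −tan(+7.2°) tan(+3.098°) = -0.0068, h₀ = 1.5776 rad.
Bracket: h₀ sin ϕ sin δ + cos ϕ cos δ sin h₀ = 1.5776×0.12533×0.05405 + 0.99211×0.99854×0.99998 = 0.010687 + 0.990642 = 1.001329.
Q̄ = (S_0/π) × [bracket] = (801/π) × 1.001329 = 255.31 W/m².
— Configuration B (ϕ=+7.2°):
Solar declination: sin δ = sin ε · sin L_s = sin 3.30° × sin 210.9° = -0.02956, so δ = -1.694°.
cos h₀ = −tan(+7.2°) tan(-1.694°) = 0.0037, h₀ = 1.5671 rad.
Bracket: h₀ sin ϕ sin δ + cos ϕ cos δ sin h₀ = 1.5671×0.12533×-0.02956 + 0.99211×0.99956×0.99999 = -0.005806 + 0.991664 = 0.985858.
Q̄ = (S_0/π) × [bracket] = (801/π) × 0.985858 = 251.36 W/m².
Ratio Q̄_A / Q̄_B = 255.31 / 251.36 = 1.016.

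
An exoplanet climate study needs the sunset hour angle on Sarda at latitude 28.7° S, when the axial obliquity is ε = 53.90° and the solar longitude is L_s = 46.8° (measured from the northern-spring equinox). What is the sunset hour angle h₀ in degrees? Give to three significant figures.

h₀ = 66.5°

Solar declination: sin δ = sin ε · sin L_s = sin 53.90° × sin 46.8° = 0.58900, so δ = +36.086°.
cos h₀ = −tan ϕ · tan δ = −tan(-28.7°) × tan(+36.086°) = 0.3990, so h₀ = 1.1603 rad = 66.48°.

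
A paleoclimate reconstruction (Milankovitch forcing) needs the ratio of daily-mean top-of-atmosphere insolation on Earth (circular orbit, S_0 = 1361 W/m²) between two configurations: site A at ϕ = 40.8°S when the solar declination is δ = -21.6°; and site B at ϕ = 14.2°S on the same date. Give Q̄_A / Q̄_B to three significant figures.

— Configuration A (ϕ=-40.8°):
cos h₀ = −tan(-40.8°) tan(-21.600°) = -0.3418, h₀ = 1.9196 rad.
Bracket: h₀ sin ϕ sin δ + cos ϕ cos δ sin h₀ = 1.9196×-0.65342×-0.36812 + 0.75700×0.92978×0.93979 = 0.461735 + 0.661465 = 1.123200.
Q̄ = (S_0/π) × [bracket] = (1361/π) × 1.123200 = 486.59 W/m².
— Configuration B (ϕ=-14.2°):
cos h₀ = −tan(-14.2°) tan(-21.600°) = -0.1002, h₀ = 1.6711 rad.
Bracket: h₀ sin ϕ sin δ + cos ϕ cos δ sin h₀ = 1.6711×-0.24531×-0.36812 + 0.96945×0.92978×0.99497 = 0.150906 + 0.896841 = 1.047747.
Q̄ = (S_0/π) × [bracket] = (1361/π) × 1.047747 = 453.90 W/m².
Ratio Q̄_A / Q̄_B = 486.59 / 453.90 = 1.072.

Q̄_A / Q̄_B ≈ 1.07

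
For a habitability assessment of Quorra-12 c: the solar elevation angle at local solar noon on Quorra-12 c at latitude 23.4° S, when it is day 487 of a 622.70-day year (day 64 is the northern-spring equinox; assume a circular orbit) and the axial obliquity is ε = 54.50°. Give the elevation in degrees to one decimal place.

Solar longitude: λ_s = 360° × (487 − 64)/622.70 = 244.548°.
sin δ = sin 54.50° × sin 244.548° = -0.73510, so δ = -47.316°.
At local noon the hour angle is zero, so the zenith angle equals |φ − δ| = |-23.4° − (-47.316°)| = 23.916°.
Elevation = 90° − 23.916° = 66.1°.

66.1°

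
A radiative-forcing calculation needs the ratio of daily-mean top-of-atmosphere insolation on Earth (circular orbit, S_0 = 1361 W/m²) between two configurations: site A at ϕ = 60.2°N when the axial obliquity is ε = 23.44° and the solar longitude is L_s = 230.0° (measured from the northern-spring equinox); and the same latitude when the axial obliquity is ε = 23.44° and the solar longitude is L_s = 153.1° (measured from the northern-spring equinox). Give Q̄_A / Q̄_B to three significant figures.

Q̄_A / Q̄_B ≈ 0.176

— Configuration A (ϕ=+60.2°):
Solar declination: sin δ = sin ε · sin L_s = sin 23.44° × sin 230.0° = -0.30472, so δ = -17.742°.
cos h₀ = −tan(+60.2°) tan(-17.742°) = 0.5586, h₀ = 0.9780 rad.
Bracket: h₀ sin ϕ sin δ + cos ϕ cos δ sin h₀ = 0.9780×0.86777×-0.30472 + 0.49697×0.95244×0.82941 = -0.258609 + 0.392588 = 0.133979.
Q̄ = (S_0/π) × [bracket] = (1361/π) × 0.133979 = 58.042 W/m².
— Configuration B (ϕ=+60.2°):
Solar declination: sin δ = sin ε · sin L_s = sin 23.44° × sin 153.1° = 0.17997, so δ = +10.368°.
cos h₀ = −tan(+60.2°) tan(+10.368°) = -0.3195, h₀ = 1.8960 rad.
Bracket: h₀ sin ϕ sin δ + cos ϕ cos δ sin h₀ = 1.8960×0.86777×0.17997 + 0.49697×0.98367×0.94760 = 0.296103 + 0.463239 = 0.759342.
Q̄ = (S_0/π) × [bracket] = (1361/π) × 0.759342 = 328.96 W/m².
Ratio Q̄_A / Q̄_B = 58.042 / 328.96 = 0.1764.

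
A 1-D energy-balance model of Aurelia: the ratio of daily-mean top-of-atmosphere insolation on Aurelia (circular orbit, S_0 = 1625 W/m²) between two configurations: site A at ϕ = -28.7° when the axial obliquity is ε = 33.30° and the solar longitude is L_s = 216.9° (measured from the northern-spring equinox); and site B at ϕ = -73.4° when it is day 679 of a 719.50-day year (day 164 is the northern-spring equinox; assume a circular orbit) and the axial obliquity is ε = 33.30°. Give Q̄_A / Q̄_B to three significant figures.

Q̄_A / Q̄_B ≈ 0.676

— Configuration A (ϕ=-28.7°):
Solar declination: sin δ = sin ε · sin L_s = sin 33.30° × sin 216.9° = -0.32964, so δ = -19.247°.
cos h₀ = −tan(-28.7°) tan(-19.247°) = -0.1912, h₀ = 1.7631 rad.
Bracket: h₀ sin ϕ sin δ + cos ϕ cos δ sin h₀ = 1.7631×-0.48022×-0.32964 + 0.87715×0.94411×0.98156 = 0.279098 + 0.812855 = 1.091953.
Q̄ = (S_0/π) × [bracket] = (1625/π) × 1.091953 = 564.82 W/m².
— Configuration B (ϕ=-73.4°):
Solar longitude: L_s = 360° × (679 − 164)/719.50 = 257.679°.
sin δ = sin 33.30° × sin 257.679° = -0.53638, so δ = -32.437°.
cos h₀ = −tan(-73.4°) tan(-32.437°) = -2.1319 ≤ −1 ⇒ polar day, h₀ = π.
Bracket: h₀ sin ϕ sin δ + cos ϕ cos δ sin h₀ = 3.1416×-0.95832×-0.53638 + 0.28569×0.84398×0.00000 = 1.614857 + 0.000000 = 1.614857.
Q̄ = (S_0/π) × [bracket] = (1625/π) × 1.614857 = 835.29 W/m².
Ratio Q̄_A / Q̄_B = 564.82 / 835.29 = 0.6762.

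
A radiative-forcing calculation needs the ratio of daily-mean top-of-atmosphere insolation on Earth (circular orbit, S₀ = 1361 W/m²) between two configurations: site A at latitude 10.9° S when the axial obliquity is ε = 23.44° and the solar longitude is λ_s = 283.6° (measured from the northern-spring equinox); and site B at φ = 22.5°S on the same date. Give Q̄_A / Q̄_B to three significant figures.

— Configuration A (φ=-10.9°):
Solar declination: sin δ = sin ε · sin λ_s = sin 23.44° × sin 283.6° = -0.38663, so δ = -22.745°.
cos H₀ = −tan(-10.9°) tan(-22.745°) = -0.0807, H₀ = 1.6516 rad.
Bracket: H₀ sin φ sin δ + cos φ cos δ sin H₀ = 1.6516×-0.18910×-0.38663 + 0.98196×0.92223×0.99674 = 0.120751 + 0.902641 = 1.023392.
Q̄ = (S₀/π) × [bracket] = (1361/π) × 1.023392 = 443.35 W/m².
— Configuration B (φ=-22.5°):
cos H₀ = −tan(-22.5°) tan(-22.745°) = -0.1737, H₀ = 1.7453 rad.
Bracket: H₀ sin φ sin δ + cos φ cos δ sin H₀ = 1.7453×-0.38268×-0.38663 + 0.92388×0.92223×0.98481 = 0.258227 + 0.839088 = 1.097315.
Q̄ = (S₀/π) × [bracket] = (1361/π) × 1.097315 = 475.38 W/m².
Ratio Q̄_A / Q̄_B = 443.35 / 475.38 = 0.9326.

Q̄_A / Q̄_B ≈ 0.933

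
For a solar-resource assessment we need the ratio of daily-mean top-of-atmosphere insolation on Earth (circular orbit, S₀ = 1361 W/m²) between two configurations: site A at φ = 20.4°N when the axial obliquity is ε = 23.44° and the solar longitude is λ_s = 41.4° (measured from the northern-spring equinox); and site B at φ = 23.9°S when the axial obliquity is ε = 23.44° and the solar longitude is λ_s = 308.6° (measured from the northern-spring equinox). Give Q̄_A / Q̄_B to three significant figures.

— Configuration A (φ=+20.4°):
Solar declination: sin δ = sin ε · sin λ_s = sin 23.44° × sin 41.4° = 0.26306, so δ = +15.252°.
cos H₀ = −tan(+20.4°) tan(+15.252°) = -0.1014, H₀ = 1.6724 rad.
Bracket: H₀ sin φ sin δ + cos φ cos δ sin H₀ = 1.6724×0.34857×0.26306 + 0.93728×0.96478×0.99485 = 0.153350 + 0.899612 = 1.052962.
Q̄ = (S₀/π) × [bracket] = (1361/π) × 1.052962 = 456.16 W/m².
— Configuration B (φ=-23.9°):
Solar declination: sin δ = sin ε · sin λ_s = sin 23.44° × sin 308.6° = -0.31088, so δ = -18.112°.
cos H₀ = −tan(-23.9°) tan(-18.112°) = -0.1449, H₀ = 1.7163 rad.
Bracket: H₀ sin φ sin δ + cos φ cos δ sin H₀ = 1.7163×-0.40514×-0.31088 + 0.91425×0.95045×0.98944 = 0.216168 + 0.859773 = 1.075941.
Q̄ = (S₀/π) × [bracket] = (1361/π) × 1.075941 = 466.12 W/m².
Ratio Q̄_A / Q̄_B = 456.16 / 466.12 = 0.9786.

Q̄_A / Q̄_B ≈ 0.979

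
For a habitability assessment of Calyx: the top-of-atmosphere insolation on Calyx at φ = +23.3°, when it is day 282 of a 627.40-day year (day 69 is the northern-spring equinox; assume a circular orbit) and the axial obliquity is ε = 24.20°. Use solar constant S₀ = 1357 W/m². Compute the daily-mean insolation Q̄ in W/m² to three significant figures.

Q̄ ≈ 470 W/m²

Solar longitude: λ_s = 360° × (282 − 69)/627.40 = 122.219°.
sin δ = sin 24.20° × sin 122.219° = 0.34680, so δ = +20.292°.
cos H₀ = −tan(+23.3°) tan(+20.292°) = -0.1592, H₀ = 1.7307 rad.
Bracket: H₀ sin φ sin δ + cos φ cos δ sin H₀ = 1.7307×0.39555×0.34680 + 0.91845×0.93794×0.98724 = 0.237412 + 0.850459 = 1.087871.
Q̄ = (S₀/π) × [bracket] = (1357/π) × 1.087871 = 469.9 W/m².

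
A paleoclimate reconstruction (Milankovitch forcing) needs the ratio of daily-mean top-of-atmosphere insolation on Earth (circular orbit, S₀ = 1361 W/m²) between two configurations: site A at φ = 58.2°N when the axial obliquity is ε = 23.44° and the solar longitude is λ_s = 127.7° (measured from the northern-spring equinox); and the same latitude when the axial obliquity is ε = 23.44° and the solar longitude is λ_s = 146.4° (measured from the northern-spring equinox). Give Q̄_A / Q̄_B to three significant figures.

Q̄_A / Q̄_B ≈ 1.18

— Configuration A (φ=+58.2°):
Solar declination: sin δ = sin ε · sin λ_s = sin 23.44° × sin 127.7° = 0.31474, so δ = +18.345°.
cos H₀ = −tan(+58.2°) tan(+18.345°) = -0.5348, H₀ = 2.1351 rad.
Bracket: H₀ sin φ sin δ + cos φ cos δ sin H₀ = 2.1351×0.84989×0.31474 + 0.52696×0.94918×0.84498 = 0.571127 + 0.422642 = 0.993769.
Q̄ = (S₀/π) × [bracket] = (1361/π) × 0.993769 = 430.52 W/m².
— Configuration B (φ=+58.2°):
Solar declination: sin δ = sin ε · sin λ_s = sin 23.44° × sin 146.4° = 0.22013, so δ = +12.717°.
cos H₀ = −tan(+58.2°) tan(+12.717°) = -0.3640, H₀ = 1.9433 rad.
Bracket: H₀ sin φ sin δ + cos φ cos δ sin H₀ = 1.9433×0.84989×0.22013 + 0.52696×0.97547×0.93141 = 0.363565 + 0.478776 = 0.842341.
Q̄ = (S₀/π) × [bracket] = (1361/π) × 0.842341 = 364.92 W/m².
Ratio Q̄_A / Q̄_B = 430.52 / 364.92 = 1.180.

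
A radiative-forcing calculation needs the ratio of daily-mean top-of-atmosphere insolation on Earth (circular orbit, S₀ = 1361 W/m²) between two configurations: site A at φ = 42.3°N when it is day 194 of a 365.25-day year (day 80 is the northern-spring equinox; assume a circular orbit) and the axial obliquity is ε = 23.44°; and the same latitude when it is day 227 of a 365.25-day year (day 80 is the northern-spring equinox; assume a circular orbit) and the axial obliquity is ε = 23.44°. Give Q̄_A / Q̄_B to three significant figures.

Q̄_A / Q̄_B ≈ 1.15

— Configuration A (φ=+42.3°):
Solar longitude: λ_s = 360° × (194 − 80)/365.25 = 112.361°.
sin δ = sin 23.44° × sin 112.361° = 0.36788, so δ = +21.585°.
cos H₀ = −tan(+42.3°) tan(+21.585°) = -0.3600, H₀ = 1.9390 rad.
Bracket: H₀ sin φ sin δ + cos φ cos δ sin H₀ = 1.9390×0.67301×0.36788 + 0.73963×0.92987×0.93296 = 0.480071 + 0.641652 = 1.121723.
Q̄ = (S₀/π) × [bracket] = (1361/π) × 1.121723 = 485.95 W/m².
— Configuration B (φ=+42.3°):
Solar longitude: λ_s = 360° × (227 − 80)/365.25 = 144.887°.
sin δ = sin 23.44° × sin 144.887° = 0.22880, so δ = +13.227°.
cos H₀ = −tan(+42.3°) tan(+13.227°) = -0.2139, H₀ = 1.7863 rad.
Bracket: H₀ sin φ sin δ + cos φ cos δ sin H₀ = 1.7863×0.67301×0.22880 + 0.73963×0.97347×0.97686 = 0.275063 + 0.703347 = 0.978410.
Q̄ = (S₀/π) × [bracket] = (1361/π) × 0.978410 = 423.87 W/m².
Ratio Q̄_A / Q̄_B = 485.95 / 423.87 = 1.146.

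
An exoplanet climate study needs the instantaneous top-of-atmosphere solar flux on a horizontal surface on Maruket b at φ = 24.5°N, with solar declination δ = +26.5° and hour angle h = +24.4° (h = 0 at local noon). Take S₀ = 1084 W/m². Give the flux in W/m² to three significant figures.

1.00e+03 W/m²

cos θ_z = sin φ sin δ + cos φ cos δ cos h = 0.185035 + 0.741620 = 0.926655.
Flux = S₀ · cos θ_z = 1084 × 0.926655 = 1004 W/m².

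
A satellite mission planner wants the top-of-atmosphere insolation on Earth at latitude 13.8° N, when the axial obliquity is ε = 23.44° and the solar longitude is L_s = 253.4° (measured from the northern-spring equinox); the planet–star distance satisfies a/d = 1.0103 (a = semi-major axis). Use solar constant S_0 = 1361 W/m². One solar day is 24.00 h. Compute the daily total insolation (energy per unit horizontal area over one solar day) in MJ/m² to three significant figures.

Solar declination: sin δ = sin ε · sin L_s = sin 23.44° × sin 253.4° = -0.38121, so δ = -22.409°.
cos h₀ = −tan(+13.8°) tan(-22.409°) = 0.1013, h₀ = 1.4693 rad.
Bracket: h₀ sin ϕ sin δ + cos ϕ cos δ sin h₀ = 1.4693×0.23853×-0.38121 + 0.97113×0.92449×0.99486 = -0.133603 + 0.893185 = 0.759582.
Inverse-square distance factor (a/d)² = 1.0103² = 1.020706.
Q̄ = (S_0/π) × 1.020706 × [bracket] = (1361/π) × 1.020706 × 0.759582 = 335.88 W/m².
Daily total = Q̄ × 24.00 h × 3600 s/h = 335.88 × 24.00 × 3600 / 10⁶ = 29.02 MJ/m².

29.0 MJ/m²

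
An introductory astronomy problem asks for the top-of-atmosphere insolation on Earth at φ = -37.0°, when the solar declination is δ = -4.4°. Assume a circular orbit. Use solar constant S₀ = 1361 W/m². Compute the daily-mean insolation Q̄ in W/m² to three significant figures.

cos H₀ = −tan(-37.0°) tan(-4.400°) = -0.0580, H₀ = 1.6288 rad.
Bracket: H₀ sin φ sin δ + cos φ cos δ sin H₀ = 1.6288×-0.60182×-0.07672 + 0.79864×0.99705×0.99832 = 0.075204 + 0.794946 = 0.870150.
Q̄ = (S₀/π) × [bracket] = (1361/π) × 0.870150 = 377.0 W/m².

Q̄ ≈ 377 W/m²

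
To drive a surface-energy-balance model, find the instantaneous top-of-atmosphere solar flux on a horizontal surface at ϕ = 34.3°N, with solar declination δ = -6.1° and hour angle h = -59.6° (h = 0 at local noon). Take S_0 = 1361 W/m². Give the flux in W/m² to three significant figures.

484 W/m²

cos θ_z = sin ϕ sin δ + cos ϕ cos δ cos h = -0.059883 + 0.415667 = 0.355784.
Flux = S_0 · cos θ_z = 1361 × 0.355784 = 484.2 W/m².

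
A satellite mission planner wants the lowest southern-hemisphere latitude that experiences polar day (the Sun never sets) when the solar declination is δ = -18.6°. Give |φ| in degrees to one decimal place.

Polar day requires cos H₀ = −tan φ tan δ ≤ −1, i.e. tan φ tan δ ≥ 1.
The boundary is |tan φ| · |tan δ| = 1, so |φ| = 90° − |δ| = 90° − 18.6° = 71.4° in the southern hemisphere.

|φ| = 71.4°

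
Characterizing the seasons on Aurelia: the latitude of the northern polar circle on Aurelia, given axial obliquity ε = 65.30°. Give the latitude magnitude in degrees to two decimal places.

The polar circle is the lowest latitude that experiences at least one full rotation of continuous daylight at the northern-summer solstice; it lies at |ϕ| = 90° − ε = 90° − 65.30° = 24.70°.

24.70°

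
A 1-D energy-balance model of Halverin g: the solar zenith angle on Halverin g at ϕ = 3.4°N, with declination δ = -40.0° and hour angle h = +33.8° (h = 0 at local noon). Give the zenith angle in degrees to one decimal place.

θ_z = 53.3°

cos θ_z = sin ϕ sin δ + cos ϕ cos δ cos h = -0.038121 + 0.635451 = 0.597330.
θ_z = arccos(0.597330) = 53.3°.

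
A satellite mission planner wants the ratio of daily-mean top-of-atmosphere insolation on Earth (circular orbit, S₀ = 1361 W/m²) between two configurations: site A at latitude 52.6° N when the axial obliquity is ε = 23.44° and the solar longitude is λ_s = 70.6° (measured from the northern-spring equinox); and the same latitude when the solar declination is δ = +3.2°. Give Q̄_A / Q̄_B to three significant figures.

— Configuration A (φ=+52.6°):
Solar declination: sin δ = sin ε · sin λ_s = sin 23.44° × sin 70.6° = 0.37520, so δ = +22.037°.
cos H₀ = −tan(+52.6°) tan(+22.037°) = -0.5294, H₀ = 2.1287 rad.
Bracket: H₀ sin φ sin δ + cos φ cos δ sin H₀ = 2.1287×0.79441×0.37520 + 0.60738×0.92694×0.84836 = 0.634486 + 0.477631 = 1.112117.
Q̄ = (S₀/π) × [bracket] = (1361/π) × 1.112117 = 481.79 W/m².
— Configuration B (φ=+52.6°):
cos H₀ = −tan(+52.6°) tan(+3.200°) = -0.0731, H₀ = 1.6440 rad.
Bracket: H₀ sin φ sin δ + cos φ cos δ sin H₀ = 1.6440×0.79441×0.05582 + 0.60738×0.99844×0.99732 = 0.072901 + 0.604807 = 0.677708.
Q̄ = (S₀/π) × [bracket] = (1361/π) × 0.677708 = 293.60 W/m².
Ratio Q̄_A / Q̄_B = 481.79 / 293.60 = 1.641.

Q̄_A / Q̄_B ≈ 1.64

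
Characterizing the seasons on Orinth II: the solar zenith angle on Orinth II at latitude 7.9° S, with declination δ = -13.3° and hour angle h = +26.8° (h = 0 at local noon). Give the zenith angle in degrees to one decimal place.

cos θ_z = sin φ sin δ + cos φ cos δ cos h = 0.031619 + 0.860402 = 0.892021.
θ_z = arccos(0.892021) = 26.9°.

θ_z = 26.9°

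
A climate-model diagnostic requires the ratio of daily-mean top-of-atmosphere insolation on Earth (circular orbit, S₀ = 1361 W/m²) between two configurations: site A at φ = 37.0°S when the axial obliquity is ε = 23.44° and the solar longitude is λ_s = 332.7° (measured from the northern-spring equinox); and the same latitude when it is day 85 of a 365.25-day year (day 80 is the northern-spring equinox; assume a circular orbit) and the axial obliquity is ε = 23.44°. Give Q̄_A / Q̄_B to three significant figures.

Q̄_A / Q̄_B ≈ 1.26

— Configuration A (φ=-37.0°):
Solar declination: sin δ = sin ε · sin λ_s = sin 23.44° × sin 332.7° = -0.18245, so δ = -10.512°.
cos H₀ = −tan(-37.0°) tan(-10.512°) = -0.1398, H₀ = 1.7111 rad.
Bracket: H₀ sin φ sin δ + cos φ cos δ sin H₀ = 1.7111×-0.60182×-0.18245 + 0.79864×0.98322×0.99018 = 0.187882 + 0.777528 = 0.965410.
Q̄ = (S₀/π) × [bracket] = (1361/π) × 0.965410 = 418.23 W/m².
— Configuration B (φ=-37.0°):
Solar longitude: λ_s = 360° × (85 − 80)/365.25 = 4.928°.
sin δ = sin 23.44° × sin 4.928° = 0.03417, so δ = +1.958°.
cos H₀ = −tan(-37.0°) tan(+1.958°) = 0.0258, H₀ = 1.5450 rad.
Bracket: H₀ sin φ sin δ + cos φ cos δ sin H₀ = 1.5450×-0.60182×0.03417 + 0.79864×0.99942×0.99967 = -0.031772 + 0.797913 = 0.766141.
Q̄ = (S₀/π) × [bracket] = (1361/π) × 0.766141 = 331.91 W/m².
Ratio Q̄_A / Q̄_B = 418.23 / 331.91 = 1.260.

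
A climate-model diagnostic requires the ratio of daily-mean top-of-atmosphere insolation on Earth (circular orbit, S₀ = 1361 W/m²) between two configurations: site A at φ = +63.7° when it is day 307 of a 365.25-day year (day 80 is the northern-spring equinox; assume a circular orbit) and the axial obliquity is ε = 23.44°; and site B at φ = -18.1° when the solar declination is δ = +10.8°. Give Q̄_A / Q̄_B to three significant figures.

— Configuration A (φ=+63.7°):
Solar longitude: λ_s = 360° × (307 − 80)/365.25 = 223.737°.
sin δ = sin 23.44° × sin 223.737° = -0.27501, so δ = -15.963°.
cos H₀ = −tan(+63.7°) tan(-15.963°) = 0.5788, H₀ = 0.9536 rad.
Bracket: H₀ sin φ sin δ + cos φ cos δ sin H₀ = 0.9536×0.89649×-0.27501 + 0.44307×0.96144×0.81550 = -0.235104 + 0.347391 = 0.112287.
Q̄ = (S₀/π) × [bracket] = (1361/π) × 0.112287 = 48.645 W/m².
— Configuration B (φ=-18.1°):
cos H₀ = −tan(-18.1°) tan(+10.800°) = 0.0624, H₀ = 1.5084 rad.
Bracket: H₀ sin φ sin δ + cos φ cos δ sin H₀ = 1.5084×-0.31068×0.18738 + 0.95052×0.98229×0.99805 = -0.087812 + 0.931866 = 0.844054.
Q̄ = (S₀/π) × [bracket] = (1361/π) × 0.844054 = 365.66 W/m².
Ratio Q̄_A / Q̄_B = 48.645 / 365.66 = 0.1330.

Q̄_A / Q̄_B ≈ 0.133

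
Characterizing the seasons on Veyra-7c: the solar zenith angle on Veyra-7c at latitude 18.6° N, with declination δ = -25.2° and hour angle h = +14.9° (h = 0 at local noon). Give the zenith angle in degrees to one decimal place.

θ_z = 46.1°

cos θ_z = sin φ sin δ + cos φ cos δ cos h = -0.135806 + 0.828732 = 0.692926.
θ_z = arccos(0.692926) = 46.1°.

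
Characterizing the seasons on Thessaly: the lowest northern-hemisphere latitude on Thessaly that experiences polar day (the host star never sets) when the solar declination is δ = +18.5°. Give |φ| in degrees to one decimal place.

Polar day requires cos H₀ = −tan φ tan δ ≤ −1, i.e. tan φ tan δ ≥ 1.
The boundary is |tan φ| · |tan δ| = 1, so |φ| = 90° − |δ| = 90° − 18.5° = 71.5° in the northern hemisphere.

|φ| = 71.5°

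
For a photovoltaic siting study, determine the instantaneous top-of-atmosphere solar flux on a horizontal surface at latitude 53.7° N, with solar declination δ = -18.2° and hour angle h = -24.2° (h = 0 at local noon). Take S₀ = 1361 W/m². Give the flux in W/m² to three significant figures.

356 W/m²

cos θ_z = sin φ sin δ + cos φ cos δ cos h = -0.251720 + 0.512973 = 0.261253.
Flux = S₀ · cos θ_z = 1361 × 0.261253 = 355.6 W/m².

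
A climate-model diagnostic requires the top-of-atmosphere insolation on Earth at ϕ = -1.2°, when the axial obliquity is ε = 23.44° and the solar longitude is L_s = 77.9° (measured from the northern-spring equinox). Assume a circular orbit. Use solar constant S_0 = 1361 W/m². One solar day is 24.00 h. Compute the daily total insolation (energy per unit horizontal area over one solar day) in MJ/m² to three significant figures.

34.0 MJ/m²

Solar declination: sin δ = sin ε · sin L_s = sin 23.44° × sin 77.9° = 0.38895, so δ = +22.889°.
cos h₀ = −tan(-1.2°) tan(+22.889°) = 0.0088, h₀ = 1.5620 rad.
Bracket: h₀ sin ϕ sin δ + cos ϕ cos δ sin h₀ = 1.5620×-0.02094×0.38895 + 0.99978×0.92126×0.99996 = -0.012722 + 0.921020 = 0.908298.
Q̄ = (S_0/π) × [bracket] = (1361/π) × 0.908298 = 393.49 W/m².
Daily total = Q̄ × 24.00 h × 3600 s/h = 393.49 × 24.00 × 3600 / 10⁶ = 34.00 MJ/m².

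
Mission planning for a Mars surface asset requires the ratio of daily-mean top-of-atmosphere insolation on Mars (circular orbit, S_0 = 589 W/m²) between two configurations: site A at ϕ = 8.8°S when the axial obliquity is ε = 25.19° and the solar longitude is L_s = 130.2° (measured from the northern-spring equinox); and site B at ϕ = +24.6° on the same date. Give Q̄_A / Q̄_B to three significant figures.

Q̄_A / Q̄_B ≈ 0.792

— Configuration A (ϕ=-8.8°):
Solar declination: sin δ = sin ε · sin L_s = sin 25.19° × sin 130.2° = 0.32509, so δ = +18.971°.
cos h₀ = −tan(-8.8°) tan(+18.971°) = 0.0532, h₀ = 1.5176 rad.
Bracket: h₀ sin ϕ sin δ + cos ϕ cos δ sin h₀ = 1.5176×-0.15299×0.32509 + 0.98823×0.94568×0.99858 = -0.075479 + 0.933222 = 0.857743.
Q̄ = (S_0/π) × [bracket] = (589/π) × 0.857743 = 160.81 W/m².
— Configuration B (ϕ=+24.6°):
cos h₀ = −tan(+24.6°) tan(+18.971°) = -0.1574, h₀ = 1.7288 rad.
Bracket: h₀ sin ϕ sin δ + cos ϕ cos δ sin h₀ = 1.7288×0.41628×0.32509 + 0.90924×0.94568×0.98754 = 0.233956 + 0.849136 = 1.083092.
Q̄ = (S_0/π) × [bracket] = (589/π) × 1.083092 = 203.06 W/m².
Ratio Q̄_A / Q̄_B = 160.81 / 203.06 = 0.7919.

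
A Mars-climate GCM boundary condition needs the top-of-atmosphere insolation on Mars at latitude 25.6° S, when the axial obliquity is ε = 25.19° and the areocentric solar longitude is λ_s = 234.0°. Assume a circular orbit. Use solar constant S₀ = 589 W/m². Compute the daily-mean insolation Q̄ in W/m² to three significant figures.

sin δ = sin 25.19° × sin 234.0° = -0.34433, so δ = -20.141°.
cos H₀ = −tan(-25.6°) tan(-20.141°) = -0.1757, H₀ = 1.7474 rad.
Bracket: H₀ sin φ sin δ + cos φ cos δ sin H₀ = 1.7474×-0.43209×-0.34433 + 0.90183×0.93885×0.98444 = 0.259981 + 0.833509 = 1.093490.
Q̄ = (S₀/π) × [bracket] = (589/π) × 1.093490 = 205.0 W/m².

Q̄ ≈ 205 W/m²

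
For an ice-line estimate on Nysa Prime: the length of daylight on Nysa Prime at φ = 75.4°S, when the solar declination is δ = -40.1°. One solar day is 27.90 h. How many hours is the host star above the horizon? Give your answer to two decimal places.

27.90 h

Sunrise equation: cos H₀ = −tan φ · tan δ = -3.2328 ≤ −1, so the host star never sets (polar day) and H₀ = π.
Daylight = 2H₀/(2π) × 27.90 h = (3.1416/π) × 27.90 = 27.90 h.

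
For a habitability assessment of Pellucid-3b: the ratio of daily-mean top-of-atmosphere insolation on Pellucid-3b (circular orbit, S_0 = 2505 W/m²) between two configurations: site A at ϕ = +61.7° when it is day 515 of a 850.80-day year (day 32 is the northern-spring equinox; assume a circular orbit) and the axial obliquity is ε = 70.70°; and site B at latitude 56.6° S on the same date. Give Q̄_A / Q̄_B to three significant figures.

Q̄_A / Q̄_B ≈ 0.0368

— Configuration A (ϕ=+61.7°):
Solar longitude: L_s = 360° × (515 − 32)/850.80 = 204.372°.
sin δ = sin 70.70° × sin 204.372° = -0.38947, so δ = -22.922°.
cos h₀ = −tan(+61.7°) tan(-22.922°) = 0.7853, h₀ = 0.6675 rad.
Bracket: h₀ sin ϕ sin δ + cos ϕ cos δ sin h₀ = 0.6675×0.88048×-0.38947 + 0.47409×0.92104×0.61906 = -0.228899 + 0.270316 = 0.041417.
Q̄ = (S_0/π) × [bracket] = (2505/π) × 0.041417 = 33.025 W/m².
— Configuration B (ϕ=-56.6°):
cos h₀ = −tan(-56.6°) tan(-22.922°) = -0.6413, h₀ = 2.2670 rad.
Bracket: h₀ sin ϕ sin δ + cos ϕ cos δ sin h₀ = 2.2670×-0.83485×-0.38947 + 0.55048×0.92104×0.76728 = 0.737113 + 0.389022 = 1.126135.
Q̄ = (S_0/π) × [bracket] = (2505/π) × 1.126135 = 897.94 W/m².
Ratio Q̄_A / Q̄_B = 33.025 / 897.94 = 0.03678.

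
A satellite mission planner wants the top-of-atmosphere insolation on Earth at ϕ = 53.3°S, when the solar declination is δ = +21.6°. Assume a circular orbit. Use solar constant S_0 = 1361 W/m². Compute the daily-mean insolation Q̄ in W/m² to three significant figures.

cos h₀ = −tan(-53.3°) tan(+21.600°) = 0.5312, h₀ = 1.0108 rad.
Bracket: h₀ sin ϕ sin δ + cos ϕ cos δ sin h₀ = 1.0108×-0.80178×0.36812 + 0.59763×0.92978×0.84726 = -0.298339 + 0.470792 = 0.172453.
Q̄ = (S_0/π) × [bracket] = (1361/π) × 0.172453 = 74.71 W/m².

Q̄ ≈ 74.7 W/m²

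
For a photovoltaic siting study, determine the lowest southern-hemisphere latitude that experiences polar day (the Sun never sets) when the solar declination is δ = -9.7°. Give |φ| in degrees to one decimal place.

Polar day requires cos H₀ = −tan φ tan δ ≤ −1, i.e. tan φ tan δ ≥ 1.
The boundary is |tan φ| · |tan δ| = 1, so |φ| = 90° − |δ| = 90° − 9.7° = 80.3° in the southern hemisphere.

|φ| = 80.3°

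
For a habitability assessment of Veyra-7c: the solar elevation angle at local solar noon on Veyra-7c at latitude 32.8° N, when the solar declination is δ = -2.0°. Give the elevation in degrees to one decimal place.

55.2°

At local noon the hour angle is zero, so the zenith angle equals |ϕ − δ| = |+32.8° − (-2.000°)| = 34.800°.
Elevation = 90° − 34.800° = 55.2°.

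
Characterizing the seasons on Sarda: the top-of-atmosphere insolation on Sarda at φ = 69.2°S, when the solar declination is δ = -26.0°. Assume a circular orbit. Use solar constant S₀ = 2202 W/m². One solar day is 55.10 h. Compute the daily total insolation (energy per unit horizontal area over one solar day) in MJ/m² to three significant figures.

cos H₀ = −tan(-69.2°) tan(-26.000°) = -1.2840 ≤ −1 ⇒ polar day, H₀ = π.
Bracket: H₀ sin φ sin δ + cos φ cos δ sin H₀ = 3.1416×-0.93483×-0.43837 + 0.35511×0.89879×0.00000 = 1.287432 + 0.000000 = 1.287432.
Q̄ = (S₀/π) × [bracket] = (2202/π) × 1.287432 = 902.38 W/m².
Daily total = Q̄ × 55.10 h × 3600 s/h = 902.38 × 55.10 × 3600 / 10⁶ = 179.0 MJ/m².

179 MJ/m²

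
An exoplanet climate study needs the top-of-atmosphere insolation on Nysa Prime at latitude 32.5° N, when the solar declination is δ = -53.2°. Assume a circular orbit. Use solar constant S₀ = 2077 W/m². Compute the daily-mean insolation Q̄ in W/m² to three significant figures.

Q̄ ≈ 18.1 W/m²

cos H₀ = −tan(+32.5°) tan(-53.200°) = 0.8516, H₀ = 0.5518 rad.
Bracket: H₀ sin φ sin δ + cos φ cos δ sin H₀ = 0.5518×0.53730×-0.80073 + 0.84339×0.59902×0.52421 = -0.237402 + 0.264835 = 0.027433.
Q̄ = (S₀/π) × [bracket] = (2077/π) × 0.027433 = 18.14 W/m².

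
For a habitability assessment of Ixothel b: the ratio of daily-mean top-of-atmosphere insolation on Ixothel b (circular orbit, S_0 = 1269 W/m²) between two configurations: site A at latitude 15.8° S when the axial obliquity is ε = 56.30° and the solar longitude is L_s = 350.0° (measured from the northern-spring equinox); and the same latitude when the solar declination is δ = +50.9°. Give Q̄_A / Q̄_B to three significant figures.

— Configuration A (ϕ=-15.8°):
Solar declination: sin δ = sin ε · sin L_s = sin 56.30° × sin 350.0° = -0.14447, so δ = -8.306°.
cos h₀ = −tan(-15.8°) tan(-8.306°) = -0.0413, h₀ = 1.6121 rad.
Bracket: h₀ sin ϕ sin δ + cos ϕ cos δ sin h₀ = 1.6121×-0.27228×-0.14447 + 0.96222×0.98951×0.99915 = 0.063414 + 0.951317 = 1.014731.
Q̄ = (S_0/π) × [bracket] = (1269/π) × 1.014731 = 409.89 W/m².
— Configuration B (ϕ=-15.8°):
cos h₀ = −tan(-15.8°) tan(+50.900°) = 0.3482, h₀ = 1.2151 rad.
Bracket: h₀ sin ϕ sin δ + cos ϕ cos δ sin h₀ = 1.2151×-0.27228×0.77605 + 0.96222×0.63068×0.93742 = -0.256754 + 0.568876 = 0.312122.
Q̄ = (S_0/π) × [bracket] = (1269/π) × 0.312122 = 126.08 W/m².
Ratio Q̄_A / Q̄_B = 409.89 / 126.08 = 3.251.

Q̄_A / Q̄_B ≈ 3.25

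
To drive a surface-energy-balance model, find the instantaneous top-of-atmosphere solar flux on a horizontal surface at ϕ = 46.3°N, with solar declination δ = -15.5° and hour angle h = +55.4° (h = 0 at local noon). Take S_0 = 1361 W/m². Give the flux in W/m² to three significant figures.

cos θ_z = sin ϕ sin δ + cos ϕ cos δ cos h = -0.193205 + 0.378045 = 0.184840.
Flux = S_0 · cos θ_z = 1361 × 0.184840 = 251.6 W/m².

252 W/m²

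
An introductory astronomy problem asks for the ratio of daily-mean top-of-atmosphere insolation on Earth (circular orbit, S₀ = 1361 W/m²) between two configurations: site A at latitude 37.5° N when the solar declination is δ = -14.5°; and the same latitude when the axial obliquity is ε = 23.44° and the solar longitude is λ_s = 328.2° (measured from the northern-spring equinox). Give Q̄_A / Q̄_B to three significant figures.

Q̄_A / Q̄_B ≈ 0.928

— Configuration A (φ=+37.5°):
cos H₀ = −tan(+37.5°) tan(-14.500°) = 0.1984, H₀ = 1.3710 rad.
Bracket: H₀ sin φ sin δ + cos φ cos δ sin H₀ = 1.3710×0.60876×-0.25038 + 0.79335×0.96815×0.98011 = -0.208970 + 0.752805 = 0.543835.
Q̄ = (S₀/π) × [bracket] = (1361/π) × 0.543835 = 235.60 W/m².
— Configuration B (φ=+37.5°):
Solar declination: sin δ = sin ε · sin λ_s = sin 23.44° × sin 328.2° = -0.20962, so δ = -12.100°.
cos H₀ = −tan(+37.5°) tan(-12.100°) = 0.1645, H₀ = 1.4055 rad.
Bracket: H₀ sin φ sin δ + cos φ cos δ sin H₀ = 1.4055×0.60876×-0.20962 + 0.79335×0.97778×0.98638 = -0.179353 + 0.765156 = 0.585803.
Q̄ = (S₀/π) × [bracket] = (1361/π) × 0.585803 = 253.78 W/m².
Ratio Q̄_A / Q̄_B = 235.60 / 253.78 = 0.9284.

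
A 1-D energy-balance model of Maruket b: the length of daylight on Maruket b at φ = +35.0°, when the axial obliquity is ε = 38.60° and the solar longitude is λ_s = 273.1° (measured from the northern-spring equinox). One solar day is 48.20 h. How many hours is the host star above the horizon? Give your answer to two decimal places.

Solar declination: sin δ = sin ε · sin λ_s = sin 38.60° × sin 273.1° = -0.62297, so δ = -38.533°.
cos H₀ = −tan φ · tan δ = −tan(+35.0°) × tan(-38.533°) = 0.5576, so H₀ = 0.9793 rad = 56.11°.
Daylight = 2H₀/(2π) × 48.20 h = (0.9793/π) × 48.20 = 15.02 h.

15.02 h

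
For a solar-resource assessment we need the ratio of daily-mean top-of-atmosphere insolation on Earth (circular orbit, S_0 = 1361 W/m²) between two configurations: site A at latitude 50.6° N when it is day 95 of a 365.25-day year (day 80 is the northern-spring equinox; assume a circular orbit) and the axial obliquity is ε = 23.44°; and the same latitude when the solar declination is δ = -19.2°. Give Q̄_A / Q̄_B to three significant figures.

Q̄_A / Q̄_B ≈ 2.98

— Configuration A (ϕ=+50.6°):
Solar longitude: L_s = 360° × (95 − 80)/365.25 = 14.784°.
sin δ = sin 23.44° × sin 14.784° = 0.10151, so δ = +5.826°.
cos h₀ = −tan(+50.6°) tan(+5.826°) = -0.1242, h₀ = 1.6953 rad.
Bracket: h₀ sin ϕ sin δ + cos ϕ cos δ sin h₀ = 1.6953×0.77273×0.10151 + 0.63473×0.99483×0.99225 = 0.132979 + 0.626555 = 0.759534.
Q̄ = (S_0/π) × [bracket] = (1361/π) × 0.759534 = 329.05 W/m².
— Configuration B (ϕ=+50.6°):
cos h₀ = −tan(+50.6°) tan(-19.200°) = 0.4240, h₀ = 1.1330 rad.
Bracket: h₀ sin ϕ sin δ + cos ϕ cos δ sin h₀ = 1.1330×0.77273×-0.32887 + 0.63473×0.94438×0.90569 = -0.287927 + 0.542894 = 0.254967.
Q̄ = (S_0/π) × [bracket] = (1361/π) × 0.254967 = 110.46 W/m².
Ratio Q̄_A / Q̄_B = 329.05 / 110.46 = 2.979.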